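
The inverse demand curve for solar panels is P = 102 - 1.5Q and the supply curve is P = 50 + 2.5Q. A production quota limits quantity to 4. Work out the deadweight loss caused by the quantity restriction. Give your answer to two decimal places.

Unrestricted equilibrium: Q* = (102 - 50)/(1.5 + 2.5) = 13.
At Q = 4 the demand price is 102 - 1.5(4) = 96 and the supply price is 50 + 2.5(4) = 60.
Deadweight loss is the triangle between the curves from 4 to 13: (1/2)(96 - 60)(13 - 4) = 162.

162.00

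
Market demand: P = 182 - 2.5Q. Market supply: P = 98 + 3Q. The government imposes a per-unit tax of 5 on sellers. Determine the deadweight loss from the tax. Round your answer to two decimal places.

Without the tax, 182 - 2.5Q = 98 + 3Q so Q* = 15.2727 and P* = 143.8182.
A tax on sellers shifts supply up by 5: 182 - 2.5Q = 98 + 3Q + 5, so Q_t = 14.3636. Buyers pay P_b = 146.0909; sellers receive P_s = P_b - 5 = 141.0909.
The welfare triangle lost has base Q* - Q_t = 0.9091 and height t = 5, so DWL = (1/2)(0.9091)(5) = 2.2727.

2.27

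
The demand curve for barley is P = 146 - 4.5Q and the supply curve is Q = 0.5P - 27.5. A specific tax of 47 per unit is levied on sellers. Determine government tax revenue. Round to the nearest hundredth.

318.15

Rewriting supply in inverse form: P = 55 + 2Q.
Pre-tax equilibrium: 146 - 4.5Q = 55 + 2Q gives Q* = 14, P* = 83.
A tax on sellers shifts supply up by 47: 146 - 4.5Q = 55 + 2Q + 47, so Q_t = 6.7692. Buyers pay P_b = 115.5385; sellers receive P_s = P_b - 47 = 68.5385.
Tax revenue = t x Q_t = 47 x 6.7692 = 318.1538.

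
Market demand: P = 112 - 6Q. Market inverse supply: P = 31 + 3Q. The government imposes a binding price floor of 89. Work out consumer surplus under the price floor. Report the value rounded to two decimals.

Free-market equilibrium: 112 - 6Q = 31 + 3Q gives Q* = 9, P* = 58.
At P = 89, buyers demand (112 - 89)/6 = 3.8333 while sellers would supply more, so the quantity traded is 3.8333 at price 89.
CS is the triangle under demand above 89: (1/2)(3.8333)(112 - 89) = 44.0833.

44.08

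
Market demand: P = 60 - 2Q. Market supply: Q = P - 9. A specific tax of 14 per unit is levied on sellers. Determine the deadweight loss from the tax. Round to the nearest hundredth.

Rewriting supply in inverse form: P = 9 + Q.
Without the tax, 60 - 2Q = 9 + Q so Q* = 17 and P* = 26.
A tax on sellers shifts supply up by 14: 60 - 2Q = 9 + Q + 14, so Q_t = 12.3333. Buyers pay P_b = 35.3333; sellers receive P_s = P_b - 14 = 21.3333.
Deadweight loss is the triangle between the curves from Q_t to Q*: (1/2)(17 - 12.3333)(14) = 32.6667.

32.67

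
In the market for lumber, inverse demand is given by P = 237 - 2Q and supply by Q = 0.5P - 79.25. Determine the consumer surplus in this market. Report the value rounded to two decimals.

Rewriting supply in inverse form: P = 158.5 + 2Q.
Set 237 - 2Q = 158.5 + 2Q, which gives 78.5 = 4Q, so Q* = 19.625 and P* = 237 - 2(19.625) = 197.75.
Consumer surplus is the triangle under demand above P*: (1/2)(19.625)(237 - 197.75) = (1/2)(19.625)(39.25) = 385.1406.

385.14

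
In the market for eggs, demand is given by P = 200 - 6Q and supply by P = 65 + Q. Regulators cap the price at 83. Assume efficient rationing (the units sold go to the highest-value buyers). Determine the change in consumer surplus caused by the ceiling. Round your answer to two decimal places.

Without the control, 200 - 6Q = 65 + Q so Q* = 19.2857 and P* = 84.2857.
At P = 83, sellers supply (83 - 65)/1 = 18 while buyers want more, so the quantity traded is 18 at price 83.
CS goes from (1/2)(19.2857)(115.7143) = 1115.8163 to 1134 (computed as (200 - 83)(18) - (1/2)(6)(18)^2), a change of 18.1837.

18.18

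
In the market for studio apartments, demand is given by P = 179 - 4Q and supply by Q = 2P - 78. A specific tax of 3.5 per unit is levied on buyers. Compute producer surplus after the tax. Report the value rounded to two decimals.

230.03

Rewriting supply in inverse form: P = 39 + 0.5Q.
Without the tax, 179 - 4Q = 39 + 0.5Q so Q* = 31.1111 and P* = 54.5556.
A tax on buyers shifts demand down by 3.5: (179 - 3.5) - 4Q = 39 + 0.5Q, so Q_t = 30.3333. Buyers pay P_b = 57.6667; sellers receive P_s = P_b - 3.5 = 54.1667.
Producer surplus is the triangle above supply below P_s: (1/2)(30.3333)(54.1667 - 39) = 230.0278.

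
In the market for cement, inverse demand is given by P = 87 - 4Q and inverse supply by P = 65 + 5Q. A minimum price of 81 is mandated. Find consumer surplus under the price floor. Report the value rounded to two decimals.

Free-market equilibrium: 87 - 4Q = 65 + 5Q gives Q* = 2.4444, P* = 77.2222.
At P = 81, buyers demand (87 - 81)/4 = 1.5 while sellers would supply more, so the quantity traded is 1.5 at price 81.
CS is the triangle under demand above 81: (1/2)(1.5)(87 - 81) = 4.5.

4.50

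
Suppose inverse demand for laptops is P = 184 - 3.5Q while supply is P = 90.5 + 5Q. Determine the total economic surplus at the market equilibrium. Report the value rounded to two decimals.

Setting demand equal to supply, 93.5 = 8.5Q, so Q* = 11 and P* = 145.5.
CS = (1/2)(11)(38.5) = 211.75 and PS = (1/2)(11)(55) = 302.5, so total surplus = 514.25.

514.25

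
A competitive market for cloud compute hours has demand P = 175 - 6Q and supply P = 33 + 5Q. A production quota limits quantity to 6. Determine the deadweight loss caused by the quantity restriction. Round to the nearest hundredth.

Unrestricted equilibrium: Q* = (175 - 33)/(6 + 5) = 12.9091.
At Q = 6 the demand price is 175 - 6(6) = 139 and the supply price is 33 + 5(6) = 63.
DWL = (1/2)(gap between curves at 6) x (Q* - 6) = (1/2)(76)(6.9091) = 262.5455.

262.55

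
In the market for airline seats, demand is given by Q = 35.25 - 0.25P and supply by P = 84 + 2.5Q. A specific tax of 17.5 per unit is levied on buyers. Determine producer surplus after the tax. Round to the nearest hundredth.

46.16

Rewriting demand in inverse form: P = 141 - 4Q.
Pre-tax equilibrium: 141 - 4Q = 84 + 2.5Q gives Q* = 8.7692, P* = 105.9231.
A tax on buyers shifts demand down by 17.5: (141 - 17.5) - 4Q = 84 + 2.5Q, so Q_t = 6.0769. Buyers pay P_b = 116.6923; sellers receive P_s = P_b - 17.5 = 99.1923.
Producer surplus is the triangle above supply below P_s: (1/2)(6.0769)(99.1923 - 84) = 46.1612.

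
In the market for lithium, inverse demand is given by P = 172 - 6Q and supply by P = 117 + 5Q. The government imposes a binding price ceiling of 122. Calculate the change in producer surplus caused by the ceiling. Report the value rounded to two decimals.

-60.00

Without the control, 172 - 6Q = 117 + 5Q so Q* = 5 and P* = 142.
At the ceiling price 122, quantity supplied is (122 - 117)/5 = 1; supply is the short side, so Q = 1 trades at P = 122.
PS goes from (1/2)(5)(25) = 62.5 to 2.5 (computed as (122 - 117)(1) - (1/2)(5)(1)^2), a change of -60.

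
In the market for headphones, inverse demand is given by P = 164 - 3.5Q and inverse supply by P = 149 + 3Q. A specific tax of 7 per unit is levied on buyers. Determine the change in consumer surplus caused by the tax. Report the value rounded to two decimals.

-6.67

Pre-tax equilibrium: 164 - 3.5Q = 149 + 3Q gives Q* = 2.3077, P* = 155.9231.
A tax on buyers shifts demand down by 7: (164 - 7) - 3.5Q = 149 + 3Q, so Q_t = 1.2308. Buyers pay P_b = 159.6923; sellers receive P_s = P_b - 7 = 152.6923.
CS falls from (1/2)(2.3077)(8.0769) = 9.3195 to (1/2)(1.2308)(4.3077) = 2.6509, a change of -6.6686.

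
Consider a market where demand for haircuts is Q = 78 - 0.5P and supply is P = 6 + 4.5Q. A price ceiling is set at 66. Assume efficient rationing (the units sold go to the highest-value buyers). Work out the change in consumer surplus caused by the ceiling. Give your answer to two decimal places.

Rewriting demand in inverse form: P = 156 - 2Q.
Free-market equilibrium: 156 - 2Q = 6 + 4.5Q gives Q* = 23.0769, P* = 109.8462.
At the ceiling price 66, quantity supplied is (66 - 6)/4.5 = 13.3333; supply is the short side, so Q = 13.3333 trades at P = 66.
CS goes from (1/2)(23.0769)(46.1538) = 532.5444 to 1022.2222 (computed as (156 - 66)(13.3333) - (1/2)(2)(13.3333)^2), a change of 489.6778.

489.68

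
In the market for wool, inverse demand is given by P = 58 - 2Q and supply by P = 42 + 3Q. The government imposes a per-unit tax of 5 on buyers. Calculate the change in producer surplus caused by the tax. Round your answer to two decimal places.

-8.10

Pre-tax equilibrium: 58 - 2Q = 42 + 3Q gives Q* = 3.2, P* = 51.6.
A tax on buyers shifts demand down by 5: (58 - 5) - 2Q = 42 + 3Q, so Q_t = 2.2. Buyers pay P_b = 53.6; sellers receive P_s = P_b - 5 = 48.6.
PS falls from (1/2)(3.2)(9.6) = 15.36 to (1/2)(2.2)(6.6) = 7.26, a change of -8.1.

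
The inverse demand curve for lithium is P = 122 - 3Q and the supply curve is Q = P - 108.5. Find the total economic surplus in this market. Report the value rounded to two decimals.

22.78

Rewriting supply in inverse form: P = 108.5 + Q.
Setting demand equal to supply, 13.5 = 4Q, so Q* = 3.375 and P* = 111.875.
CS = (1/2)(3.375)(10.125) = 17.0859 and PS = (1/2)(3.375)(3.375) = 5.6953, so total surplus = 22.7812.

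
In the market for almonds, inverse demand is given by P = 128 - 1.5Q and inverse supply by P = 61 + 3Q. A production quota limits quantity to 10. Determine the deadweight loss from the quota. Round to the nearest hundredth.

53.78

Without the quota, 128 - 1.5Q = 61 + 3Q gives Q* = 14.8889.
At Q = 10 the demand price is 128 - 1.5(10) = 113 and the supply price is 61 + 3(10) = 91.
DWL = (1/2)(gap between curves at 10) x (Q* - 10) = (1/2)(22)(4.8889) = 53.7778.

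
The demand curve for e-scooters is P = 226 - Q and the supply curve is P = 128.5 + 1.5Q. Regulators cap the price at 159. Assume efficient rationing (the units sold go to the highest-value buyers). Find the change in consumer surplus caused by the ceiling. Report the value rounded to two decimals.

Free-market equilibrium: 226 - Q = 128.5 + 1.5Q gives Q* = 39, P* = 187.
At the ceiling price 159, quantity supplied is (159 - 128.5)/1.5 = 20.3333; supply is the short side, so Q = 20.3333 trades at P = 159.
CS goes from (1/2)(39)(39) = 760.5 to 1155.6111 (computed as (226 - 159)(20.3333) - (1/2)(1)(20.3333)^2), a change of 395.1111.

395.11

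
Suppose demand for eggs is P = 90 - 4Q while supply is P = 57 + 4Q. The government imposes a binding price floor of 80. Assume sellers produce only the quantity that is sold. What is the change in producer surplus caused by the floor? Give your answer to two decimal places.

10.97

Free-market equilibrium: 90 - 4Q = 57 + 4Q gives Q* = 4.125, P* = 73.5.
At P = 80, buyers demand (90 - 80)/4 = 2.5 while sellers would supply more, so the quantity traded is 2.5 at price 80.
PS goes from (1/2)(4.125)(16.5) = 34.0312 to 45 (computed as (80 - 57)(2.5) - (1/2)(4)(2.5)^2), a change of 10.9688.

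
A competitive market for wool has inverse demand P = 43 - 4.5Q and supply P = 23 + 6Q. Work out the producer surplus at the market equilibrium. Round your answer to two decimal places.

10.88

Set 43 - 4.5Q = 23 + 6Q, which gives 20 = 10.5Q, so Q* = 1.9048 and P* = 43 - 4.5(1.9048) = 34.4286.
PS is the area between P* and the supply curve from 0 to Q*: (1/2)(1.9048)(11.4286) = 10.8844.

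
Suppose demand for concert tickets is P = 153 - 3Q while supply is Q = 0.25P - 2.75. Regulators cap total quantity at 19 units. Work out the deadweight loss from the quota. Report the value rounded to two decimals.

Rewriting supply in inverse form: P = 11 + 4Q.
Unrestricted equilibrium: Q* = (153 - 11)/(3 + 4) = 20.2857.
At Q = 19 the demand price is 153 - 3(19) = 96 and the supply price is 11 + 4(19) = 87.
Deadweight loss is the triangle between the curves from 19 to 20.2857: (1/2)(96 - 87)(20.2857 - 19) = 5.7857.

5.79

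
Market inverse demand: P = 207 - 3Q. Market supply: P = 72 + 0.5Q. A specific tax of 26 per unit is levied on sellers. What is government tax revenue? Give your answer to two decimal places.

809.71

Pre-tax equilibrium: 207 - 3Q = 72 + 0.5Q gives Q* = 38.5714, P* = 91.2857.
A tax on sellers shifts supply up by 26: 207 - 3Q = 72 + 0.5Q + 26, so Q_t = 31.1429. Buyers pay P_b = 113.5714; sellers receive P_s = P_b - 26 = 87.5714.
Tax revenue = t x Q_t = 26 x 31.1429 = 809.7143.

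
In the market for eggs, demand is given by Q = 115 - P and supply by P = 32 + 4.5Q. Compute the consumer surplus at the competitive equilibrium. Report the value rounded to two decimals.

Rewriting demand in inverse form: P = 115 - Q.
Setting demand equal to supply, 83 = 5.5Q, so Q* = 15.0909 and P* = 99.9091.
The demand choke price is 115, so CS = (1/2)(Q*)(115 - P*) = (1/2)(15.0909)(15.0909) = 113.8678.

113.87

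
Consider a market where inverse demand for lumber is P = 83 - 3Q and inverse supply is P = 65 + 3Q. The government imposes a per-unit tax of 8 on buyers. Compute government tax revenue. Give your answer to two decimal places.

13.33

Pre-tax equilibrium: 83 - 3Q = 65 + 3Q gives Q* = 3, P* = 74.
With the tax, buyers' net willingness to pay falls by 8: (83 - 8) - 3Q = 65 + 3Q, so Q_t = 1.6667. Buyers pay P_b = 78; sellers receive P_s = P_b - 8 = 70.
Tax revenue = t x Q_t = 8 x 1.6667 = 13.3333.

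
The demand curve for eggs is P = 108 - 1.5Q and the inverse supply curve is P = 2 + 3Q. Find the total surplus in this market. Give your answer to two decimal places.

1248.44

Equilibrium: 108 - 1.5Q = 2 + 3Q, so Q* = 23.5556 and P* = 72.6667.
CS = (1/2)(23.5556)(35.3333) = 416.1481 and PS = (1/2)(23.5556)(70.6667) = 832.2963, so total surplus = 1248.4444.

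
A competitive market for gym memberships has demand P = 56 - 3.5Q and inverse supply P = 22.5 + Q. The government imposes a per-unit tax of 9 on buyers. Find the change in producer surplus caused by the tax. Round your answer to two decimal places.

-12.89

Without the tax, 56 - 3.5Q = 22.5 + Q so Q* = 7.4444 and P* = 29.9444.
A tax on buyers shifts demand down by 9: (56 - 9) - 3.5Q = 22.5 + Q, so Q_t = 5.4444. Buyers pay P_b = 36.9444; sellers receive P_s = P_b - 9 = 27.9444.
PS falls from (1/2)(7.4444)(7.4444) = 27.7099 to (1/2)(5.4444)(5.4444) = 14.821, a change of -12.8889.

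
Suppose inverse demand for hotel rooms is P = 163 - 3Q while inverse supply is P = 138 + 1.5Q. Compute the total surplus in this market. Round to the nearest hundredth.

Equilibrium: 163 - 3Q = 138 + 1.5Q, so Q* = 5.5556 and P* = 146.3333.
CS = (1/2)(5.5556)(16.6667) = 46.2963 and PS = (1/2)(5.5556)(8.3333) = 23.1481, so total surplus = 69.4444.

69.44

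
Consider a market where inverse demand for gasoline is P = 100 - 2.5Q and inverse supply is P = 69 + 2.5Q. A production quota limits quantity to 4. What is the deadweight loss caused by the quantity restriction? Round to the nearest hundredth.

12.10

Unrestricted equilibrium: Q* = (100 - 69)/(2.5 + 2.5) = 6.2.
At Q = 4 the demand price is 100 - 2.5(4) = 90 and the supply price is 69 + 2.5(4) = 79.
Deadweight loss is the triangle between the curves from 4 to 6.2: (1/2)(90 - 79)(6.2 - 4) = 12.1.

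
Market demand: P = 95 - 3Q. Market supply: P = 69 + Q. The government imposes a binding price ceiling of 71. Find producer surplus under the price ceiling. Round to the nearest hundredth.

2.00

Without the control, 95 - 3Q = 69 + Q so Q* = 6.5 and P* = 75.5.
At the ceiling price 71, quantity supplied is (71 - 69)/1 = 2; supply is the short side, so Q = 2 trades at P = 71.
PS is the triangle above supply below 71: (1/2)(2)(71 - 69) = 2.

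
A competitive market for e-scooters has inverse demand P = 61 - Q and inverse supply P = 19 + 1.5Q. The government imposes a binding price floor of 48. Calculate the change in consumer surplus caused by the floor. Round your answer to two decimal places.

-56.62

Free-market equilibrium: 61 - Q = 19 + 1.5Q gives Q* = 16.8, P* = 44.2.
At P = 48, buyers demand (61 - 48)/1 = 13 while sellers would supply more, so the quantity traded is 13 at price 48.
CS goes from (1/2)(16.8)(16.8) = 141.12 to 84.5 (computed as (61 - 48)(13) - (1/2)(1)(13)^2), a change of -56.62.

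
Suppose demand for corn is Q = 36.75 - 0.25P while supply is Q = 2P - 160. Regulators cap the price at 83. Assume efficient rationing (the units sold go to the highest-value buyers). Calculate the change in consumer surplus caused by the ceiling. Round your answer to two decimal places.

Rewriting demand in inverse form: P = 147 - 4Q.
Rewriting supply in inverse form: P = 80 + 0.5Q.
Without the control, 147 - 4Q = 80 + 0.5Q so Q* = 14.8889 and P* = 87.4444.
At P = 83, sellers supply (83 - 80)/0.5 = 6 while buyers want more, so the quantity traded is 6 at price 83.
CS goes from (1/2)(14.8889)(59.5556) = 443.358 to 312 (computed as (147 - 83)(6) - (1/2)(4)(6)^2), a change of -131.358.

-131.36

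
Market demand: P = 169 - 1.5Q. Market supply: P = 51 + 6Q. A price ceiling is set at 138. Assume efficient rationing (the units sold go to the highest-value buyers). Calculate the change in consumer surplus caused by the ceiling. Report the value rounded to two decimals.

Free-market equilibrium: 169 - 1.5Q = 51 + 6Q gives Q* = 15.7333, P* = 145.4.
At the ceiling price 138, quantity supplied is (138 - 51)/6 = 14.5; supply is the short side, so Q = 14.5 trades at P = 138.
CS goes from (1/2)(15.7333)(23.6) = 185.6533 to 291.8125 (computed as (169 - 138)(14.5) - (1/2)(1.5)(14.5)^2), a change of 106.1592.

106.16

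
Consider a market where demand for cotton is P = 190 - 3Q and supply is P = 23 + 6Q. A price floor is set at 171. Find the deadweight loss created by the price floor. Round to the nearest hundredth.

672.22

Free-market equilibrium: 190 - 3Q = 23 + 6Q gives Q* = 18.5556, P* = 134.3333.
At P = 171, buyers demand (190 - 171)/3 = 6.3333 while sellers would supply more, so the quantity traded is 6.3333 at price 171.
The lost-trades triangle has base Q* - 6.3333 = 12.2222 and height equal to the gap between the curves at Q = 6.3333, which is 171 - 61 = 110. DWL = (1/2)(12.2222)(110) = 672.2222.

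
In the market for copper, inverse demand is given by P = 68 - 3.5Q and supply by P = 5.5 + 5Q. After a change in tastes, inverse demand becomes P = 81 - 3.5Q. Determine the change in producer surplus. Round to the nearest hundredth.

62.08

Initial equilibrium: Q_0 = 7.3529, P_0 = 42.2647; CS_0 = (1/2)(7.3529)(25.7353) = 94.6151, PS_0 = (1/2)(7.3529)(36.7647) = 135.1644.
New equilibrium: 81 - 3.5Q = 5.5 + 5Q gives Q_1 = 8.8824, P_1 = 49.9118; CS_1 = 138.0683, PS_1 = 197.2405.
Change in producer surplus = 197.2405 - 135.1644 = 62.0761.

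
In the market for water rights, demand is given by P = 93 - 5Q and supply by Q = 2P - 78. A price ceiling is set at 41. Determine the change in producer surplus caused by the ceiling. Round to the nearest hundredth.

Rewriting supply in inverse form: P = 39 + 0.5Q.
Free-market equilibrium: 93 - 5Q = 39 + 0.5Q gives Q* = 9.8182, P* = 43.9091.
At the ceiling price 41, quantity supplied is (41 - 39)/0.5 = 4; supply is the short side, so Q = 4 trades at P = 41.
PS goes from (1/2)(9.8182)(4.9091) = 24.0992 to 4 (computed as (41 - 39)(4) - (1/2)(0.5)(4)^2), a change of -20.0992.

-20.10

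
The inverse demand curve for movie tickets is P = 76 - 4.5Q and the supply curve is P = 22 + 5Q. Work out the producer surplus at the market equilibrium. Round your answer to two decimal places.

Equilibrium: 76 - 4.5Q = 22 + 5Q, so Q* = 5.6842 and P* = 50.4211.
Producer surplus is the triangle above supply below P*: (1/2)(5.6842)(50.4211 - 22) = (1/2)(5.6842)(28.4211) = 80.7756.

80.78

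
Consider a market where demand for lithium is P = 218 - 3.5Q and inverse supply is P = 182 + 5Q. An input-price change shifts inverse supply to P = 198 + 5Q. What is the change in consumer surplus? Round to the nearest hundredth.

Initial equilibrium: Q_0 = 4.2353, P_0 = 203.1765; CS_0 = (1/2)(4.2353)(14.8235) = 31.391, PS_0 = (1/2)(4.2353)(21.1765) = 44.8443.
New equilibrium: 218 - 3.5Q = 198 + 5Q gives Q_1 = 2.3529, P_1 = 209.7647; CS_1 = 9.6886, PS_1 = 13.8408.
Change in consumer surplus = 9.6886 - 31.391 = -21.7024.

-21.70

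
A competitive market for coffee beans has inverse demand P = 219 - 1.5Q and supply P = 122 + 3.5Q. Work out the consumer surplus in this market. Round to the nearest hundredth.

Setting demand equal to supply, 97 = 5Q, so Q* = 19.4 and P* = 189.9.
Consumer surplus is the triangle under demand above P*: (1/2)(19.4)(219 - 189.9) = (1/2)(19.4)(29.1) = 282.27.

282.27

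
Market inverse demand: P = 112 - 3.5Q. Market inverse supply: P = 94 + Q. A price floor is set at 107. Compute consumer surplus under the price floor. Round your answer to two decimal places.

3.57

Free-market equilibrium: 112 - 3.5Q = 94 + Q gives Q* = 4, P* = 98.
At P = 107, buyers demand (112 - 107)/3.5 = 1.4286 while sellers would supply more, so the quantity traded is 1.4286 at price 107.
CS is the triangle under demand above 107: (1/2)(1.4286)(112 - 107) = 3.5714.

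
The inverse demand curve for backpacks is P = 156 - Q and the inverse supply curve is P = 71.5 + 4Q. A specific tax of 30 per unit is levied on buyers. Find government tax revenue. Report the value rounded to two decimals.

327.00

Pre-tax equilibrium: 156 - Q = 71.5 + 4Q gives Q* = 16.9, P* = 139.1.
With the tax, buyers' net willingness to pay falls by 30: (156 - 30) - Q = 71.5 + 4Q, so Q_t = 10.9. Buyers pay P_b = 145.1; sellers receive P_s = P_b - 30 = 115.1.
Revenue is the tax times quantity traded: 30 x 10.9 = 327.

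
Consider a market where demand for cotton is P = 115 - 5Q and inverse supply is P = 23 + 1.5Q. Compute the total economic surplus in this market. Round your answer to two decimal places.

651.08

Setting demand equal to supply, 92 = 6.5Q, so Q* = 14.1538 and P* = 44.2308.
CS = (1/2)(14.1538)(70.7692) = 500.8284 and PS = (1/2)(14.1538)(21.2308) = 150.2485, so total surplus = 651.0769.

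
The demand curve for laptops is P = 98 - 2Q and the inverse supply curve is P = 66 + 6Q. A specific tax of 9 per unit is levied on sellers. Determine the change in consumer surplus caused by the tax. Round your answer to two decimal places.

-7.73

Pre-tax equilibrium: 98 - 2Q = 66 + 6Q gives Q* = 4, P* = 90.
A tax on sellers shifts supply up by 9: 98 - 2Q = 66 + 6Q + 9, so Q_t = 2.875. Buyers pay P_b = 92.25; sellers receive P_s = P_b - 9 = 83.25.
Consumers lose the trapezoid between P* and P_b out to Q_t plus the triangle from Q_t to Q*: change in CS = 8.2656 - 16 = -7.7344.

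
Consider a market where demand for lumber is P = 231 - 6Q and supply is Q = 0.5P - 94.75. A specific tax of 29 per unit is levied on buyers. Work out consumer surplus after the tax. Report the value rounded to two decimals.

Rewriting supply in inverse form: P = 189.5 + 2Q.
Pre-tax equilibrium: 231 - 6Q = 189.5 + 2Q gives Q* = 5.1875, P* = 199.875.
A tax on buyers shifts demand down by 29: (231 - 29) - 6Q = 189.5 + 2Q, so Q_t = 1.5625. Buyers pay P_b = 221.625; sellers receive P_s = P_b - 29 = 192.625.
Consumer surplus is the triangle under demand above P_b: (1/2)(1.5625)(231 - 221.625) = 7.3242.

7.32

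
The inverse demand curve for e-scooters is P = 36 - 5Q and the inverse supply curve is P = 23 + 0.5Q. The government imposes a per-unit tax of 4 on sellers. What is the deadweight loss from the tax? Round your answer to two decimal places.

1.45

Pre-tax equilibrium: 36 - 5Q = 23 + 0.5Q gives Q* = 2.3636, P* = 24.1818.
With the tax, sellers need 4 more per unit: 36 - 5Q = 23 + 0.5Q + 4, so Q_t = 1.6364. Buyers pay P_b = 27.8182; sellers receive P_s = P_b - 4 = 23.8182.
The welfare triangle lost has base Q* - Q_t = 0.7273 and height t = 4, so DWL = (1/2)(0.7273)(4) = 1.4545.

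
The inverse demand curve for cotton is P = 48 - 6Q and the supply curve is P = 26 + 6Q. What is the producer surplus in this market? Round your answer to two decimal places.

10.08

Setting demand equal to supply, 22 = 12Q, so Q* = 1.8333 and P* = 37.
Producer surplus is the triangle above supply below P*: (1/2)(1.8333)(37 - 26) = (1/2)(1.8333)(11) = 10.0833.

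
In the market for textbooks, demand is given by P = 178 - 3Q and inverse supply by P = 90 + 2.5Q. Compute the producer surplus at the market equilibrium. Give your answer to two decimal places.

320.00

Setting demand equal to supply, 88 = 5.5Q, so Q* = 16 and P* = 130.
Producer surplus is the triangle above supply below P*: (1/2)(16)(130 - 90) = (1/2)(16)(40) = 320.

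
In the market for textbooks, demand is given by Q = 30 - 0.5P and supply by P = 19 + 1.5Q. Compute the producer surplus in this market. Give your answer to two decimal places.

102.92

Rewriting demand in inverse form: P = 60 - 2Q.
Equilibrium: 60 - 2Q = 19 + 1.5Q, so Q* = 11.7143 and P* = 36.5714.
The supply curve's price intercept is 19, so PS = (1/2)(Q*)(P* - 19) = (1/2)(11.7143)(17.5714) = 102.9184.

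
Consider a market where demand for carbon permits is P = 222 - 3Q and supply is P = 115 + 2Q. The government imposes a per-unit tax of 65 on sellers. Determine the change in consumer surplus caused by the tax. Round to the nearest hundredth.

-581.10

Without the tax, 222 - 3Q = 115 + 2Q so Q* = 21.4 and P* = 157.8.
With the tax, sellers need 65 more per unit: 222 - 3Q = 115 + 2Q + 65, so Q_t = 8.4. Buyers pay P_b = 196.8; sellers receive P_s = P_b - 65 = 131.8.
Consumers lose the trapezoid between P* and P_b out to Q_t plus the triangle from Q_t to Q*: change in CS = 105.84 - 686.94 = -581.1.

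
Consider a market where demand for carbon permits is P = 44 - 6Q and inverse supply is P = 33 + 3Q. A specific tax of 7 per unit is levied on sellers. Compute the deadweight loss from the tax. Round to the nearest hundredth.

2.72

Without the tax, 44 - 6Q = 33 + 3Q so Q* = 1.2222 and P* = 36.6667.
With the tax, sellers need 7 more per unit: 44 - 6Q = 33 + 3Q + 7, so Q_t = 0.4444. Buyers pay P_b = 41.3333; sellers receive P_s = P_b - 7 = 34.3333.
Deadweight loss is the triangle between the curves from Q_t to Q*: (1/2)(1.2222 - 0.4444)(7) = 2.7222.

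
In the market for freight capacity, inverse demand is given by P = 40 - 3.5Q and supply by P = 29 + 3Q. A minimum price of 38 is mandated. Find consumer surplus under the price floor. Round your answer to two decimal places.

0.57

Without the control, 40 - 3.5Q = 29 + 3Q so Q* = 1.6923 and P* = 34.0769.
At the floor price 38, quantity demanded is (40 - 38)/3.5 = 0.5714; demand is the short side, so Q = 0.5714 trades at P = 38.
CS is the triangle under demand above 38: (1/2)(0.5714)(40 - 38) = 0.5714.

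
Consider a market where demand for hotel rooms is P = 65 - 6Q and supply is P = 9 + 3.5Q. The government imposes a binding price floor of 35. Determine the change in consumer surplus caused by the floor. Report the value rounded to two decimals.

Free-market equilibrium: 65 - 6Q = 9 + 3.5Q gives Q* = 5.8947, P* = 29.6316.
At the floor price 35, quantity demanded is (65 - 35)/6 = 5; demand is the short side, so Q = 5 trades at P = 35.
CS goes from (1/2)(5.8947)(35.3684) = 104.2438 to 75 (computed as (65 - 35)(5) - (1/2)(6)(5)^2), a change of -29.2438.

-29.24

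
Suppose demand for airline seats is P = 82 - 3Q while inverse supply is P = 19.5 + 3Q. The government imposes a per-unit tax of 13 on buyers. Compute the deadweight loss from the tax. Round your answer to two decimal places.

Pre-tax equilibrium: 82 - 3Q = 19.5 + 3Q gives Q* = 10.4167, P* = 50.75.
A tax on buyers shifts demand down by 13: (82 - 13) - 3Q = 19.5 + 3Q, so Q_t = 8.25. Buyers pay P_b = 57.25; sellers receive P_s = P_b - 13 = 44.25.
Deadweight loss is the triangle between the curves from Q_t to Q*: (1/2)(10.4167 - 8.25)(13) = 14.0833.

14.08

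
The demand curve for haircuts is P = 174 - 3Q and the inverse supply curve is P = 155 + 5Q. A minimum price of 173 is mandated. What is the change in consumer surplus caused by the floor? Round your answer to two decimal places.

Without the control, 174 - 3Q = 155 + 5Q so Q* = 2.375 and P* = 166.875.
At the floor price 173, quantity demanded is (174 - 173)/3 = 0.3333; demand is the short side, so Q = 0.3333 trades at P = 173.
CS goes from (1/2)(2.375)(7.125) = 8.4609 to 0.1667 (computed as (174 - 173)(0.3333) - (1/2)(3)(0.3333)^2), a change of -8.2943.

-8.29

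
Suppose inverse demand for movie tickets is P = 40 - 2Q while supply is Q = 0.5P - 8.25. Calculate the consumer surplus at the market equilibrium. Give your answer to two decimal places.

Rewriting supply in inverse form: P = 16.5 + 2Q.
Set 40 - 2Q = 16.5 + 2Q, which gives 23.5 = 4Q, so Q* = 5.875 and P* = 40 - 2(5.875) = 28.25.
The demand choke price is 40, so CS = (1/2)(Q*)(40 - P*) = (1/2)(5.875)(11.75) = 34.5156.

34.52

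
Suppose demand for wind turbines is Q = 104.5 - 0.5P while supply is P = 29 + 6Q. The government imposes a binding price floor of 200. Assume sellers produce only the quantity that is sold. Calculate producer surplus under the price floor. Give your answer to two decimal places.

Rewriting demand in inverse form: P = 209 - 2Q.
Free-market equilibrium: 209 - 2Q = 29 + 6Q gives Q* = 22.5, P* = 164.
At P = 200, buyers demand (209 - 200)/2 = 4.5 while sellers would supply more, so the quantity traded is 4.5 at price 200.
The supply price at Q = 4.5 is 56. PS is the trapezoid between 200 and supply over [0, 4.5]: (1/2)[(200 - 29) + (200 - 56)](4.5) = 708.75.

708.75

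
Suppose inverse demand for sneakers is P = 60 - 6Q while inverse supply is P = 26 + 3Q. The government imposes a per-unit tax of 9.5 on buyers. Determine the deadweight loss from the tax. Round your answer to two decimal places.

Pre-tax equilibrium: 60 - 6Q = 26 + 3Q gives Q* = 3.7778, P* = 37.3333.
A tax on buyers shifts demand down by 9.5: (60 - 9.5) - 6Q = 26 + 3Q, so Q_t = 2.7222. Buyers pay P_b = 43.6667; sellers receive P_s = P_b - 9.5 = 34.1667.
The welfare triangle lost has base Q* - Q_t = 1.0556 and height t = 9.5, so DWL = (1/2)(1.0556)(9.5) = 5.0139.

5.01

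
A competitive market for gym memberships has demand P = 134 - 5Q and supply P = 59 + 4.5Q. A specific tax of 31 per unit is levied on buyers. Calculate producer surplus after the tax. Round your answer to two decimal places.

48.27

Pre-tax equilibrium: 134 - 5Q = 59 + 4.5Q gives Q* = 7.8947, P* = 94.5263.
A tax on buyers shifts demand down by 31: (134 - 31) - 5Q = 59 + 4.5Q, so Q_t = 4.6316. Buyers pay P_b = 110.8421; sellers receive P_s = P_b - 31 = 79.8421.
Producer surplus is the triangle above supply below P_s: (1/2)(4.6316)(79.8421 - 59) = 48.2659.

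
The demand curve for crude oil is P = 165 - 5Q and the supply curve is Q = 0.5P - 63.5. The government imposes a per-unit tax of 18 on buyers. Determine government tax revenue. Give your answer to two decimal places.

Rewriting supply in inverse form: P = 127 + 2Q.
Pre-tax equilibrium: 165 - 5Q = 127 + 2Q gives Q* = 5.4286, P* = 137.8571.
With the tax, buyers' net willingness to pay falls by 18: (165 - 18) - 5Q = 127 + 2Q, so Q_t = 2.8571. Buyers pay P_b = 150.7143; sellers receive P_s = P_b - 18 = 132.7143.
Revenue is the tax times quantity traded: 18 x 2.8571 = 51.4286.

51.43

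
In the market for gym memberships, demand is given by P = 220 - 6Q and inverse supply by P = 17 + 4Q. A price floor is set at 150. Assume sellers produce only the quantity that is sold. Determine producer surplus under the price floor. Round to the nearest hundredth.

Without the control, 220 - 6Q = 17 + 4Q so Q* = 20.3 and P* = 98.2.
At the floor price 150, quantity demanded is (220 - 150)/6 = 11.6667; demand is the short side, so Q = 11.6667 trades at P = 150.
The supply price at Q = 11.6667 is 63.6667. PS is the trapezoid between 150 and supply over [0, 11.6667]: (1/2)[(150 - 17) + (150 - 63.6667)](11.6667) = 1279.4444.

1279.44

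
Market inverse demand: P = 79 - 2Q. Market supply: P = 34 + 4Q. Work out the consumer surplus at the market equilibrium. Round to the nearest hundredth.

Setting demand equal to supply, 45 = 6Q, so Q* = 7.5 and P* = 64.
CS is the area between the demand curve and P* from 0 to Q*: (1/2)(7.5)(15) = 56.25.

56.25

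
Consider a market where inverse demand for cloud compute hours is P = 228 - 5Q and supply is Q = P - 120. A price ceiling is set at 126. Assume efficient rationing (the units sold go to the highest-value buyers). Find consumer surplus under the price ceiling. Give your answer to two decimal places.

522.00

Rewriting supply in inverse form: P = 120 + Q.
Free-market equilibrium: 228 - 5Q = 120 + Q gives Q* = 18, P* = 138.
At the ceiling price 126, quantity supplied is (126 - 120)/1 = 6; supply is the short side, so Q = 6 trades at P = 126.
The demand price at Q = 6 is 198. CS is the trapezoid between demand and 126 over [0, 6]: (1/2)[(228 - 126) + (198 - 126)](6) = 522.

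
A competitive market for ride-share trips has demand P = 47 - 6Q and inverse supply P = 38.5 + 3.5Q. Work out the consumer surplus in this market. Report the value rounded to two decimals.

Equilibrium: 47 - 6Q = 38.5 + 3.5Q, so Q* = 0.8947 and P* = 41.6316.
The demand choke price is 47, so CS = (1/2)(Q*)(47 - P*) = (1/2)(0.8947)(5.3684) = 2.4017.

2.40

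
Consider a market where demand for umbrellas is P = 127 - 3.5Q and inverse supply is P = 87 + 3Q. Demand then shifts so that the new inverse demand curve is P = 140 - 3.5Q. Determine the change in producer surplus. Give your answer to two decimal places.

42.92

Initial equilibrium: Q_0 = 6.1538, P_0 = 105.4615; CS_0 = (1/2)(6.1538)(21.5385) = 66.2722, PS_0 = (1/2)(6.1538)(18.4615) = 56.8047.
New equilibrium: 140 - 3.5Q = 87 + 3Q gives Q_1 = 8.1538, P_1 = 111.4615; CS_1 = 116.3491, PS_1 = 99.7278.
Change in producer surplus = 99.7278 - 56.8047 = 42.9231.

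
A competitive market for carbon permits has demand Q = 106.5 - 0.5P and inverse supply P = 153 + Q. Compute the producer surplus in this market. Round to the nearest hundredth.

200.00

Rewriting demand in inverse form: P = 213 - 2Q.
Setting demand equal to supply, 60 = 3Q, so Q* = 20 and P* = 173.
PS is the area between P* and the supply curve from 0 to Q*: (1/2)(20)(20) = 200.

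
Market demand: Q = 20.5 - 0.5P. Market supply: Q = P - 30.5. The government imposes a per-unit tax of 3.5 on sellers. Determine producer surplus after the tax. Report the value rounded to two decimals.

2.72

Rewriting demand in inverse form: P = 41 - 2Q.
Rewriting supply in inverse form: P = 30.5 + Q.
Without the tax, 41 - 2Q = 30.5 + Q so Q* = 3.5 and P* = 34.
With the tax, sellers need 3.5 more per unit: 41 - 2Q = 30.5 + Q + 3.5, so Q_t = 2.3333. Buyers pay P_b = 36.3333; sellers receive P_s = P_b - 3.5 = 32.8333.
Producer surplus is the triangle above supply below P_s: (1/2)(2.3333)(32.8333 - 30.5) = 2.7222.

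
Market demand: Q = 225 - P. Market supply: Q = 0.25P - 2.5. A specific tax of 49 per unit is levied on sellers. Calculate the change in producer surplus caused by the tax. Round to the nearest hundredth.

-1493.52

Rewriting demand in inverse form: P = 225 - Q.
Rewriting supply in inverse form: P = 10 + 4Q.
Pre-tax equilibrium: 225 - Q = 10 + 4Q gives Q* = 43, P* = 182.
With the tax, sellers need 49 more per unit: 225 - Q = 10 + 4Q + 49, so Q_t = 33.2. Buyers pay P_b = 191.8; sellers receive P_s = P_b - 49 = 142.8.
Producers lose the trapezoid between P_s and P* out to Q_t plus the triangle from Q_t to Q*: change in PS = 2204.48 - 3698 = -1493.52.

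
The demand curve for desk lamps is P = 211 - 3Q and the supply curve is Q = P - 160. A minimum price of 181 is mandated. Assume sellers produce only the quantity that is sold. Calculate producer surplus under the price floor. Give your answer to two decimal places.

160.00

Rewriting supply in inverse form: P = 160 + Q.
Free-market equilibrium: 211 - 3Q = 160 + Q gives Q* = 12.75, P* = 172.75.
At P = 181, buyers demand (211 - 181)/3 = 10 while sellers would supply more, so the quantity traded is 10 at price 181.
The supply price at Q = 10 is 170. PS is the trapezoid between 181 and supply over [0, 10]: (1/2)[(181 - 160) + (181 - 170)](10) = 160.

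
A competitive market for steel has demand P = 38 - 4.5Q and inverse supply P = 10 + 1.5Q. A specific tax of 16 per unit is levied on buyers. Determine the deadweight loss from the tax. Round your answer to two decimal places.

21.33

Pre-tax equilibrium: 38 - 4.5Q = 10 + 1.5Q gives Q* = 4.6667, P* = 17.
A tax on buyers shifts demand down by 16: (38 - 16) - 4.5Q = 10 + 1.5Q, so Q_t = 2. Buyers pay P_b = 29; sellers receive P_s = P_b - 16 = 13.
Deadweight loss is the triangle between the curves from Q_t to Q*: (1/2)(4.6667 - 2)(16) = 21.3333.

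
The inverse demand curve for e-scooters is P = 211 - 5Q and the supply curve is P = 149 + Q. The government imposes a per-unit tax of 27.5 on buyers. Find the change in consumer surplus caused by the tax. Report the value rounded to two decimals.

-184.29

Without the tax, 211 - 5Q = 149 + Q so Q* = 10.3333 and P* = 159.3333.
A tax on buyers shifts demand down by 27.5: (211 - 27.5) - 5Q = 149 + Q, so Q_t = 5.75. Buyers pay P_b = 182.25; sellers receive P_s = P_b - 27.5 = 154.75.
Consumers lose the trapezoid between P* and P_b out to Q_t plus the triangle from Q_t to Q*: change in CS = 82.6562 - 266.9444 = -184.2882.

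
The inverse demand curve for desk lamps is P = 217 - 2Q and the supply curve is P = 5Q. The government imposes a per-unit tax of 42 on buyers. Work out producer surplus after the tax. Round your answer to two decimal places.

1562.50

Without the tax, 217 - 2Q = 5Q so Q* = 31 and P* = 155.
A tax on buyers shifts demand down by 42: (217 - 42) - 2Q = 5Q, so Q_t = 25. Buyers pay P_b = 167; sellers receive P_s = P_b - 42 = 125.
Producer surplus is the triangle above supply below P_s: (1/2)(25)(125 - 0) = 1562.5.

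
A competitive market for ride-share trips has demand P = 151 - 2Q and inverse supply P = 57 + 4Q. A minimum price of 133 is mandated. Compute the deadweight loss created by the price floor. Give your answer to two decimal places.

133.33

Free-market equilibrium: 151 - 2Q = 57 + 4Q gives Q* = 15.6667, P* = 119.6667.
At the floor price 133, quantity demanded is (151 - 133)/2 = 9; demand is the short side, so Q = 9 trades at P = 133.
The lost-trades triangle has base Q* - 9 = 6.6667 and height equal to the gap between the curves at Q = 9, which is 133 - 93 = 40. DWL = (1/2)(6.6667)(40) = 133.3333.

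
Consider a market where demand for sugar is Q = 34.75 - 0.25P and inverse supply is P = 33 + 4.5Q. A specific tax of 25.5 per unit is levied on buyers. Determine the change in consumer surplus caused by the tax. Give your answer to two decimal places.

-131.65

Rewriting demand in inverse form: P = 139 - 4Q.
Pre-tax equilibrium: 139 - 4Q = 33 + 4.5Q gives Q* = 12.4706, P* = 89.1176.
With the tax, buyers' net willingness to pay falls by 25.5: (139 - 25.5) - 4Q = 33 + 4.5Q, so Q_t = 9.4706. Buyers pay P_b = 101.1176; sellers receive P_s = P_b - 25.5 = 75.6176.
CS falls from (1/2)(12.4706)(49.8824) = 311.0311 to (1/2)(9.4706)(37.8824) = 179.3841, a change of -131.6471.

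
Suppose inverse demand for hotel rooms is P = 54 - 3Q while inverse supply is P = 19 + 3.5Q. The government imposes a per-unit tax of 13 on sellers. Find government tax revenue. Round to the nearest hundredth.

44.00

Without the tax, 54 - 3Q = 19 + 3.5Q so Q* = 5.3846 and P* = 37.8462.
With the tax, sellers need 13 more per unit: 54 - 3Q = 19 + 3.5Q + 13, so Q_t = 3.3846. Buyers pay P_b = 43.8462; sellers receive P_s = P_b - 13 = 30.8462.
Tax revenue = t x Q_t = 13 x 3.3846 = 44.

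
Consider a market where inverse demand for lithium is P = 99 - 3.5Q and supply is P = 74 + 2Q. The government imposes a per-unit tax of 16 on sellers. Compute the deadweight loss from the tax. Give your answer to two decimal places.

Pre-tax equilibrium: 99 - 3.5Q = 74 + 2Q gives Q* = 4.5455, P* = 83.0909.
With the tax, sellers need 16 more per unit: 99 - 3.5Q = 74 + 2Q + 16, so Q_t = 1.6364. Buyers pay P_b = 93.2727; sellers receive P_s = P_b - 16 = 77.2727.
Deadweight loss is the triangle between the curves from Q_t to Q*: (1/2)(4.5455 - 1.6364)(16) = 23.2727.

23.27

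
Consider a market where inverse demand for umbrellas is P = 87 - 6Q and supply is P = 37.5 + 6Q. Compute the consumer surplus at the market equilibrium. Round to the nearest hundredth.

51.05

Equilibrium: 87 - 6Q = 37.5 + 6Q, so Q* = 4.125 and P* = 62.25.
Consumer surplus is the triangle under demand above P*: (1/2)(4.125)(87 - 62.25) = (1/2)(4.125)(24.75) = 51.0469.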